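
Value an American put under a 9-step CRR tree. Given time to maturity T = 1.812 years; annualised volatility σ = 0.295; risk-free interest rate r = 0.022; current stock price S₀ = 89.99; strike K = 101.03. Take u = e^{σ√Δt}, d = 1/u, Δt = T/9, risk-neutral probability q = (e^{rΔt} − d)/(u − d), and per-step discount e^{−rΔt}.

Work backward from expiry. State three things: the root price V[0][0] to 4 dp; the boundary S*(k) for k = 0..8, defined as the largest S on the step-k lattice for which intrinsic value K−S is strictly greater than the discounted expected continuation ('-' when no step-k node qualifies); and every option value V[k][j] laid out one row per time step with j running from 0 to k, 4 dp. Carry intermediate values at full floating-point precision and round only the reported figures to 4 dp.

price = 18.9970
boundary = - - - 60.4972 52.9967 60.4972 69.0592 78.8330 69.0592
tree:
18.9970
25.2440 12.5027
32.5240 17.7042 7.0649
40.5328 24.2731 10.8544 3.0844
48.0333 32.0500 16.1941 5.2540 0.7967
54.6038 40.5328 23.2888 8.7690 1.5498 0.0000
60.3598 48.0333 31.9708 14.2346 3.0150 0.0000 0.0000
65.4021 54.6038 40.5328 22.1970 5.8653 0.0000 0.0000 0.0000
69.8193 60.3598 48.0333 31.9708 11.4102 0.0000 0.0000 0.0000 0.0000
73.6888 65.4021 54.6038 40.5328 22.1970 0.0000 0.0000 0.0000 0.0000 0.0000

Δt=0.20133, u=1.14153, d=0.87602, q=0.48368, disc=e^(-rΔt)=0.99558
k=9 terminal: V=max(K-S,0) → 73.6888 65.4021 54.6038 40.5328 22.1970 0.0000 0.0000 0.0000 0.0000 0.0000
k=8: j=0 S=31.2107 intr=69.8193 cont=69.3728 V=69.8193[EX]; j=1 S=40.6702 intr=60.3598 cont=59.9133 V=60.3598[EX]; j=2 S=52.9967 intr=48.0333 cont=47.5868 V=48.0333[EX]; j=3 S=69.0592 intr=31.9708 cont=31.5243 V=31.9708[EX]; j=4 S=89.9900 intr=11.0400 cont=11.4102 V=11.4102[hold]; j=5 S=117.2646 intr=0.0000 cont=0.0000 V=0.0000[hold]; j=6 S=152.8056 intr=0.0000 cont=0.0000 V=0.0000[hold]; j=7 S=199.1186 intr=0.0000 cont=0.0000 V=0.0000[hold]; j=8 S=259.4684 intr=0.0000 cont=0.0000 V=0.0000[hold]  S*(8)=69.0592
k=7: j=0 S=35.6279 intr=65.4021 cont=64.9556 V=65.4021[EX]; j=1 S=46.4262 intr=54.6038 cont=54.1573 V=54.6038[EX]; j=2 S=60.4972 intr=40.5328 cont=40.0863 V=40.5328[EX]; j=3 S=78.8330 intr=22.1970 cont=21.9288 V=22.1970[EX]; j=4 S=102.7260 intr=0.0000 cont=5.8653 V=5.8653[hold]; j=5 S=133.8607 intr=0.0000 cont=0.0000 V=0.0000[hold]; j=6 S=174.4318 intr=0.0000 cont=0.0000 V=0.0000[hold]; j=7 S=227.2993 intr=0.0000 cont=0.0000 V=0.0000[hold]  S*(7)=78.8330
k=6: j=0 S=40.6702 intr=60.3598 cont=59.9133 V=60.3598[EX]; j=1 S=52.9967 intr=48.0333 cont=47.5868 V=48.0333[EX]; j=2 S=69.0592 intr=31.9708 cont=31.5243 V=31.9708[EX]; j=3 S=89.9900 intr=11.0400 cont=14.2346 V=14.2346[hold]; j=4 S=117.2646 intr=0.0000 cont=3.0150 V=3.0150[hold]; j=5 S=152.8056 intr=0.0000 cont=0.0000 V=0.0000[hold]; j=6 S=199.1186 intr=0.0000 cont=0.0000 V=0.0000[hold]  S*(6)=69.0592
k=5: j=0 S=46.4262 intr=54.6038 cont=54.1573 V=54.6038[EX]; j=1 S=60.4972 intr=40.5328 cont=40.0863 V=40.5328[EX]; j=2 S=78.8330 intr=22.1970 cont=23.2888 V=23.2888[hold]; j=3 S=102.7260 intr=0.0000 cont=8.7690 V=8.7690[hold]; j=4 S=133.8607 intr=0.0000 cont=1.5498 V=1.5498[hold]; j=5 S=174.4318 intr=0.0000 cont=0.0000 V=0.0000[hold]  S*(5)=60.4972
k=4: j=0 S=52.9967 intr=48.0333 cont=47.5868 V=48.0333[EX]; j=1 S=69.0592 intr=31.9708 cont=32.0500 V=32.0500[hold]; j=2 S=89.9900 intr=11.0400 cont=16.1941 V=16.1941[hold]; j=3 S=117.2646 intr=0.0000 cont=5.2540 V=5.2540[hold]; j=4 S=152.8056 intr=0.0000 cont=0.7967 V=0.7967[hold]  S*(4)=52.9967
k=3: j=0 S=60.4972 intr=40.5328 cont=40.1244 V=40.5328[EX]; j=1 S=78.8330 intr=22.1970 cont=24.2731 V=24.2731[hold]; j=2 S=102.7260 intr=0.0000 cont=10.8544 V=10.8544[hold]; j=3 S=133.8607 intr=0.0000 cont=3.0844 V=3.0844[hold]  S*(3)=60.4972
k=2: j=0 S=69.0592 intr=31.9708 cont=32.5240 V=32.5240[hold]; j=1 S=89.9900 intr=11.0400 cont=17.7042 V=17.7042[hold]; j=2 S=117.2646 intr=0.0000 cont=7.0649 V=7.0649[hold]  S*(2)=-
k=1: j=0 S=78.8330 intr=22.1970 cont=25.2440 V=25.2440[hold]; j=1 S=102.7260 intr=0.0000 cont=12.5027 V=12.5027[hold]  S*(1)=-
k=0: j=0 S=89.9900 intr=11.0400 cont=18.9970 V=18.9970[hold]  S*(0)=-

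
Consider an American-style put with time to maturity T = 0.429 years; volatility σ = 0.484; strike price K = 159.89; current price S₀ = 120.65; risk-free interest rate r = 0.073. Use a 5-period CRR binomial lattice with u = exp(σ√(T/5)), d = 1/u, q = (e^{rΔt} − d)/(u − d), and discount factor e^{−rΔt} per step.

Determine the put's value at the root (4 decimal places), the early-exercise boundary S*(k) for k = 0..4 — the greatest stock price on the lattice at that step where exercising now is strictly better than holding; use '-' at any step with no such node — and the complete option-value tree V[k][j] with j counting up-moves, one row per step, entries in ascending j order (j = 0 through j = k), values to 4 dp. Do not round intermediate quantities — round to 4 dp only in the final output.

price = 41.7155
boundary = - 104.7024 90.8628 104.7024 120.6500
tree:
41.7155
55.1876 28.0457
69.0272 40.3214 15.4613
81.0375 55.1876 25.1633 5.4286
91.4602 69.0272 39.2400 10.6423 0.0000
100.5053 81.0375 55.1876 20.8634 0.0000 0.0000

Δt=0.08580  u=1.15231  d=0.86782  q=0.48670  discount=0.99376
step 5 (expiry): payoffs max(K−S,0) = 100.5053 81.0375 55.1876 20.8634 0.0000 0.0000
step 4: (k=4,j=0): S=68.4298, (K−S)⁺=91.4602, hold=90.4619 ⇒ V=91.4602 exercise | (k=4,j=1): S=90.8628, (K−S)⁺=69.0272, hold=68.0289 ⇒ V=69.0272 exercise | (k=4,j=2): S=120.6500, (K−S)⁺=39.2400, hold=38.2417 ⇒ V=39.2400 exercise | (k=4,j=3): S=160.2022, (K−S)⁺=0.0000, hold=10.6423 ⇒ V=10.6423 continue | (k=4,j=4): S=212.7207, (K−S)⁺=0.0000, hold=0.0000 ⇒ V=0.0000 continue  boundary S*=120.6500
step 3: (k=3,j=0): S=78.8525, (K−S)⁺=81.0375, hold=80.0392 ⇒ V=81.0375 exercise | (k=3,j=1): S=104.7024, (K−S)⁺=55.1876, hold=54.1893 ⇒ V=55.1876 exercise | (k=3,j=2): S=139.0266, (K−S)⁺=20.8634, hold=25.1633 ⇒ V=25.1633 continue | (k=3,j=3): S=184.6031, (K−S)⁺=0.0000, hold=5.4286 ⇒ V=5.4286 continue  boundary S*=104.7024
step 2: (k=2,j=0): S=90.8628, (K−S)⁺=69.0272, hold=68.0289 ⇒ V=69.0272 exercise | (k=2,j=1): S=120.6500, (K−S)⁺=39.2400, hold=40.3214 ⇒ V=40.3214 continue | (k=2,j=2): S=160.2022, (K−S)⁺=0.0000, hold=15.4613 ⇒ V=15.4613 continue  boundary S*=90.8628
step 1: (k=1,j=0): S=104.7024, (K−S)⁺=55.1876, hold=54.7123 ⇒ V=55.1876 exercise | (k=1,j=1): S=139.0266, (K−S)⁺=20.8634, hold=28.0457 ⇒ V=28.0457 continue  boundary S*=104.7024
step 0: (k=0,j=0): S=120.6500, (K−S)⁺=39.2400, hold=41.7155 ⇒ V=41.7155 continue  boundary S*=-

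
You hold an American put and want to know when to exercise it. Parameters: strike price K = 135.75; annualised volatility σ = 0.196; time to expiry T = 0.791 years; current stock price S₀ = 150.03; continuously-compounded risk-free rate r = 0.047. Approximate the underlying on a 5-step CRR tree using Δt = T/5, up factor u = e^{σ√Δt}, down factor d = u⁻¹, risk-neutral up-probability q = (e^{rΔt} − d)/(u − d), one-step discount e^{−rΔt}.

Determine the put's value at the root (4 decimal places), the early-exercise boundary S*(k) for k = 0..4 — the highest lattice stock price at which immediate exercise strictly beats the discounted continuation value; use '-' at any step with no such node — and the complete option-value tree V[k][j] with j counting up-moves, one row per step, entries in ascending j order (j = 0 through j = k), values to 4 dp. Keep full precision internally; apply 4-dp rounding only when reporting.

price = 3.0305
boundary = - - - 118.7431 109.8377
tree:
3.0305
5.5580 0.8170
9.9169 1.7451 0.0000
17.0069 3.7276 0.0000 0.0000
25.9123 7.9621 0.0000 0.0000 0.0000
34.1497 17.0069 0.0000 0.0000 0.0000 0.0000

params: Δt=0.15820 u=1.08108 d=0.92500 q=0.52834 e^(-rΔt)=0.99259
t_5 payoffs: 34.1497 17.0069 0.0000 0.0000 0.0000 0.0000
t_4: node(4,0) S=109.8377 payoff=25.9123 vs cont=24.9066 → 25.9123 [stop]  node(4,1) S=128.3704 payoff=7.3796 vs cont=7.9621 → 7.9621 [wait]  node(4,2) S=150.0300 payoff=0.0000 vs cont=0.0000 → 0.0000 [wait]  node(4,3) S=175.3442 payoff=0.0000 vs cont=0.0000 → 0.0000 [wait]  node(4,4) S=204.9296 payoff=0.0000 vs cont=0.0000 → 0.0000 [wait]  ⇒ S*(4)=109.8377
t_3: node(3,0) S=118.7431 payoff=17.0069 vs cont=16.3068 → 17.0069 [stop]  node(3,1) S=138.7783 payoff=0.0000 vs cont=3.7276 → 3.7276 [wait]  node(3,2) S=162.1940 payoff=0.0000 vs cont=0.0000 → 0.0000 [wait]  node(3,3) S=189.5606 payoff=0.0000 vs cont=0.0000 → 0.0000 [wait]  ⇒ S*(3)=118.7431
t_2: node(2,0) S=128.3704 payoff=7.3796 vs cont=9.9169 → 9.9169 [wait]  node(2,1) S=150.0300 payoff=0.0000 vs cont=1.7451 → 1.7451 [wait]  node(2,2) S=175.3442 payoff=0.0000 vs cont=0.0000 → 0.0000 [wait]  ⇒ S*(2)=-
t_1: node(1,0) S=138.7783 payoff=0.0000 vs cont=5.5580 → 5.5580 [wait]  node(1,1) S=162.1940 payoff=0.0000 vs cont=0.8170 → 0.8170 [wait]  ⇒ S*(1)=-
t_0: node(0,0) S=150.0300 payoff=0.0000 vs cont=3.0305 → 3.0305 [wait]  ⇒ S*(0)=-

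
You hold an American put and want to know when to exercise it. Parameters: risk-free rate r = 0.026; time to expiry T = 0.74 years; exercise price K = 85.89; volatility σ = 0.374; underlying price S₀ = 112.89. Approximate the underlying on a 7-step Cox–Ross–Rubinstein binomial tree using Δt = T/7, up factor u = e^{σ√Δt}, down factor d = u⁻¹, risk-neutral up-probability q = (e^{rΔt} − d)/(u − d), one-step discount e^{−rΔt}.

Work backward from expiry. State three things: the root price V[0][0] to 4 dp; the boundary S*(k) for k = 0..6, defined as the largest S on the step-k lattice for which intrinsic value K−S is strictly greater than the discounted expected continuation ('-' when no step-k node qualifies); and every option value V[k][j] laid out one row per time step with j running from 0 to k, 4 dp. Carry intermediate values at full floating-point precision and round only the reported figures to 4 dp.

price = 3.3397
boundary = - - - - - 61.4613 69.4084
tree:
3.3397
5.2642 1.2817
8.1149 2.2175 0.2790
12.1703 3.7843 0.5390 0.0000
17.6312 6.3459 1.0413 0.0000 0.0000
24.4287 10.3954 2.0115 0.0000 0.0000 0.0000
31.4660 16.4816 3.8859 0.0000 0.0000 0.0000 0.0000
37.6975 24.4287 7.5068 0.0000 0.0000 0.0000 0.0000 0.0000

params: Δt=0.10571 u=1.12930 d=0.88550 q=0.48093 e^(-rΔt)=0.99726
t_7 payoffs: 37.6975 24.4287 7.5068 0.0000 0.0000 0.0000 0.0000 0.0000
t_6: node(6,0) S=54.4240 payoff=31.4660 vs cont=31.2302 → 31.4660 [stop]  node(6,1) S=69.4084 payoff=16.4816 vs cont=16.2458 → 16.4816 [stop]  node(6,2) S=88.5185 payoff=0.0000 vs cont=3.8859 → 3.8859 [wait]  node(6,3) S=112.8900 payoff=0.0000 vs cont=0.0000 → 0.0000 [wait]  node(6,4) S=143.9717 payoff=0.0000 vs cont=0.0000 → 0.0000 [wait]  node(6,5) S=183.6110 payoff=0.0000 vs cont=0.0000 → 0.0000 [wait]  node(6,6) S=234.1641 payoff=0.0000 vs cont=0.0000 → 0.0000 [wait]  ⇒ S*(6)=69.4084
t_5: node(5,0) S=61.4613 payoff=24.4287 vs cont=24.1930 → 24.4287 [stop]  node(5,1) S=78.3832 payoff=7.5068 vs cont=10.3954 → 10.3954 [wait]  node(5,2) S=99.9642 payoff=0.0000 vs cont=2.0115 → 2.0115 [wait]  node(5,3) S=127.4871 payoff=0.0000 vs cont=0.0000 → 0.0000 [wait]  node(5,4) S=162.5878 payoff=0.0000 vs cont=0.0000 → 0.0000 [wait]  node(5,5) S=207.3526 payoff=0.0000 vs cont=0.0000 → 0.0000 [wait]  ⇒ S*(5)=61.4613
t_4: node(4,0) S=69.4084 payoff=16.4816 vs cont=17.6312 → 17.6312 [wait]  node(4,1) S=88.5185 payoff=0.0000 vs cont=6.3459 → 6.3459 [wait]  node(4,2) S=112.8900 payoff=0.0000 vs cont=1.0413 → 1.0413 [wait]  node(4,3) S=143.9717 payoff=0.0000 vs cont=0.0000 → 0.0000 [wait]  node(4,4) S=183.6110 payoff=0.0000 vs cont=0.0000 → 0.0000 [wait]  ⇒ S*(4)=-
t_3: node(3,0) S=78.3832 payoff=7.5068 vs cont=12.1703 → 12.1703 [wait]  node(3,1) S=99.9642 payoff=0.0000 vs cont=3.7843 → 3.7843 [wait]  node(3,2) S=127.4871 payoff=0.0000 vs cont=0.5390 → 0.5390 [wait]  node(3,3) S=162.5878 payoff=0.0000 vs cont=0.0000 → 0.0000 [wait]  ⇒ S*(3)=-
t_2: node(2,0) S=88.5185 payoff=0.0000 vs cont=8.1149 → 8.1149 [wait]  node(2,1) S=112.8900 payoff=0.0000 vs cont=2.2175 → 2.2175 [wait]  node(2,2) S=143.9717 payoff=0.0000 vs cont=0.2790 → 0.2790 [wait]  ⇒ S*(2)=-
t_1: node(1,0) S=99.9642 payoff=0.0000 vs cont=5.2642 → 5.2642 [wait]  node(1,1) S=127.4871 payoff=0.0000 vs cont=1.2817 → 1.2817 [wait]  ⇒ S*(1)=-
t_0: node(0,0) S=112.8900 payoff=0.0000 vs cont=3.3397 → 3.3397 [wait]  ⇒ S*(0)=-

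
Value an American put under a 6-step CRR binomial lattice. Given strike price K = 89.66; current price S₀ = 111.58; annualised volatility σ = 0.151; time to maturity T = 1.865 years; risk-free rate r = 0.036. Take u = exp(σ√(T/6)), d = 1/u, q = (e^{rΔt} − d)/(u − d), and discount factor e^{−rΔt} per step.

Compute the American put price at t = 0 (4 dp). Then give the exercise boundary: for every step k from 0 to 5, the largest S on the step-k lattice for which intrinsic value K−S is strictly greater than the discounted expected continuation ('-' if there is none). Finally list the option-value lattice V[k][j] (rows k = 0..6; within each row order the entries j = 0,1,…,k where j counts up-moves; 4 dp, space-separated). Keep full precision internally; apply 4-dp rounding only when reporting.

price = 0.8007
boundary = - - - - 79.6783 73.2451
tree:
0.8007
1.5630 0.1826
2.9910 0.4065 0.0000
5.5711 0.9049 0.0000 0.0000
9.9817 2.0143 0.0000 0.0000 0.0000
16.4149 4.4840 0.0000 0.0000 0.0000 0.0000
22.3287 9.9817 0.0000 0.0000 0.0000 0.0000 0.0000

Δt=0.31083  u=1.08783  d=0.91926  q=0.54572  discount=0.98887
step 6 (expiry): payoffs max(K−S,0) = 22.3287 9.9817 0.0000 0.0000 0.0000 0.0000 0.0000
step 5: (k=5,j=0): S=73.2451, (K−S)⁺=16.4149, hold=15.4172 ⇒ V=16.4149 exercise | (k=5,j=1): S=86.6765, (K−S)⁺=2.9835, hold=4.4840 ⇒ V=4.4840 continue | (k=5,j=2): S=102.5710, (K−S)⁺=0.0000, hold=0.0000 ⇒ V=0.0000 continue | (k=5,j=3): S=121.3802, (K−S)⁺=0.0000, hold=0.0000 ⇒ V=0.0000 continue | (k=5,j=4): S=143.6386, (K−S)⁺=0.0000, hold=0.0000 ⇒ V=0.0000 continue | (k=5,j=5): S=169.9786, (K−S)⁺=0.0000, hold=0.0000 ⇒ V=0.0000 continue  boundary S*=73.2451
step 4: (k=4,j=0): S=79.6783, (K−S)⁺=9.9817, hold=9.7938 ⇒ V=9.9817 exercise | (k=4,j=1): S=94.2895, (K−S)⁺=0.0000, hold=2.0143 ⇒ V=2.0143 continue | (k=4,j=2): S=111.5800, (K−S)⁺=0.0000, hold=0.0000 ⇒ V=0.0000 continue | (k=4,j=3): S=132.0412, (K−S)⁺=0.0000, hold=0.0000 ⇒ V=0.0000 continue | (k=4,j=4): S=156.2546, (K−S)⁺=0.0000, hold=0.0000 ⇒ V=0.0000 continue  boundary S*=79.6783
step 3: (k=3,j=0): S=86.6765, (K−S)⁺=2.9835, hold=5.5711 ⇒ V=5.5711 continue | (k=3,j=1): S=102.5710, (K−S)⁺=0.0000, hold=0.9049 ⇒ V=0.9049 continue | (k=3,j=2): S=121.3802, (K−S)⁺=0.0000, hold=0.0000 ⇒ V=0.0000 continue | (k=3,j=3): S=143.6386, (K−S)⁺=0.0000, hold=0.0000 ⇒ V=0.0000 continue  boundary S*=-
step 2: (k=2,j=0): S=94.2895, (K−S)⁺=0.0000, hold=2.9910 ⇒ V=2.9910 continue | (k=2,j=1): S=111.5800, (K−S)⁺=0.0000, hold=0.4065 ⇒ V=0.4065 continue | (k=2,j=2): S=132.0412, (K−S)⁺=0.0000, hold=0.0000 ⇒ V=0.0000 continue  boundary S*=-
step 1: (k=1,j=0): S=102.5710, (K−S)⁺=0.0000, hold=1.5630 ⇒ V=1.5630 continue | (k=1,j=1): S=121.3802, (K−S)⁺=0.0000, hold=0.1826 ⇒ V=0.1826 continue  boundary S*=-
step 0: (k=0,j=0): S=111.5800, (K−S)⁺=0.0000, hold=0.8007 ⇒ V=0.8007 continue  boundary S*=-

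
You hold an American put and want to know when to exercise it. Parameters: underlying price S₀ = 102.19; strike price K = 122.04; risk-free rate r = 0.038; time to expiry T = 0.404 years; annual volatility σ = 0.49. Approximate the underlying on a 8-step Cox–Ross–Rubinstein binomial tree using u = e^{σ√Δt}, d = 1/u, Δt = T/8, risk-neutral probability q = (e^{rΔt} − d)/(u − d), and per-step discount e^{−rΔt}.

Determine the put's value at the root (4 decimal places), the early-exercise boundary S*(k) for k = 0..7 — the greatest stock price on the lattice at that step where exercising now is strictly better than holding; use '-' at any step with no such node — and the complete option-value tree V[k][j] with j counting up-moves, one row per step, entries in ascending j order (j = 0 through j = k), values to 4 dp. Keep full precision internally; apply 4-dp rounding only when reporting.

params: Δt=0.05050 u=1.11641 d=0.89573 q=0.48120 e^(-rΔt)=0.99808
t_8 payoffs: 79.6919 69.2590 56.2559 40.0493 19.8500 0.0000 0.0000 0.0000 0.0000
t_7: node(7,0) S=47.2776 payoff=74.7624 vs cont=74.5284 → 74.7624 [stop]  node(7,1) S=58.9250 payoff=63.1150 vs cont=62.8811 → 63.1150 [stop]  node(7,2) S=73.4417 payoff=48.5983 vs cont=48.3643 → 48.5983 [stop]  node(7,3) S=91.5349 payoff=30.5051 vs cont=30.2712 → 30.5051 [stop]  node(7,4) S=114.0854 payoff=7.9546 vs cont=10.2784 → 10.2784 [wait]  node(7,5) S=142.1916 payoff=0.0000 vs cont=0.0000 → 0.0000 [wait]  node(7,6) S=177.2219 payoff=0.0000 vs cont=0.0000 → 0.0000 [wait]  node(7,7) S=220.8824 payoff=0.0000 vs cont=0.0000 → 0.0000 [wait]  ⇒ S*(7)=91.5349
t_6: node(6,0) S=52.7810 payoff=69.2590 vs cont=69.0250 → 69.2590 [stop]  node(6,1) S=65.7841 payoff=56.2559 vs cont=56.0219 → 56.2559 [stop]  node(6,2) S=81.9907 payoff=40.0493 vs cont=39.8153 → 40.0493 [stop]  node(6,3) S=102.1900 payoff=19.8500 vs cont=20.7321 → 20.7321 [wait]  node(6,4) S=127.3656 payoff=0.0000 vs cont=5.3222 → 5.3222 [wait]  node(6,5) S=158.7434 payoff=0.0000 vs cont=0.0000 → 0.0000 [wait]  node(6,6) S=197.8515 payoff=0.0000 vs cont=0.0000 → 0.0000 [wait]  ⇒ S*(6)=81.9907
t_5: node(5,0) S=58.9250 payoff=63.1150 vs cont=62.8811 → 63.1150 [stop]  node(5,1) S=73.4417 payoff=48.5983 vs cont=48.3643 → 48.5983 [stop]  node(5,2) S=91.5349 payoff=30.5051 vs cont=30.6948 → 30.6948 [wait]  node(5,3) S=114.0854 payoff=7.9546 vs cont=13.2912 → 13.2912 [wait]  node(5,4) S=142.1916 payoff=0.0000 vs cont=2.7558 → 2.7558 [wait]  node(5,5) S=177.2219 payoff=0.0000 vs cont=0.0000 → 0.0000 [wait]  ⇒ S*(5)=73.4417
t_4: node(4,0) S=65.7841 payoff=56.2559 vs cont=56.0219 → 56.2559 [stop]  node(4,1) S=81.9907 payoff=40.0493 vs cont=39.9064 → 40.0493 [stop]  node(4,2) S=102.1900 payoff=19.8500 vs cont=22.2774 → 22.2774 [wait]  node(4,3) S=127.3656 payoff=0.0000 vs cont=8.2058 → 8.2058 [wait]  node(4,4) S=158.7434 payoff=0.0000 vs cont=1.4270 → 1.4270 [wait]  ⇒ S*(4)=81.9907
t_3: node(3,0) S=73.4417 payoff=48.5983 vs cont=48.3643 → 48.5983 [stop]  node(3,1) S=91.5349 payoff=30.5051 vs cont=31.4370 → 31.4370 [wait]  node(3,2) S=114.0854 payoff=7.9546 vs cont=15.4763 → 15.4763 [wait]  node(3,3) S=142.1916 payoff=0.0000 vs cont=4.9343 → 4.9343 [wait]  ⇒ S*(3)=73.4417
t_2: node(2,0) S=81.9907 payoff=40.0493 vs cont=40.2628 → 40.2628 [wait]  node(2,1) S=102.1900 payoff=19.8500 vs cont=23.7111 → 23.7111 [wait]  node(2,2) S=127.3656 payoff=0.0000 vs cont=10.3835 → 10.3835 [wait]  ⇒ S*(2)=-
t_1: node(1,0) S=91.5349 payoff=30.5051 vs cont=32.2362 → 32.2362 [wait]  node(1,1) S=114.0854 payoff=7.9546 vs cont=17.2647 → 17.2647 [wait]  ⇒ S*(1)=-
t_0: node(0,0) S=102.1900 payoff=19.8500 vs cont=24.9838 → 24.9838 [wait]  ⇒ S*(0)=-

price = 24.9838
boundary = - - - 73.4417 81.9907 73.4417 81.9907 91.5349
tree:
24.9838
32.2362 17.2647
40.2628 23.7111 10.3835
48.5983 31.4370 15.4763 4.9343
56.2559 40.0493 22.2774 8.2058 1.4270
63.1150 48.5983 30.6948 13.2912 2.7558 0.0000
69.2590 56.2559 40.0493 20.7321 5.3222 0.0000 0.0000
74.7624 63.1150 48.5983 30.5051 10.2784 0.0000 0.0000 0.0000
79.6919 69.2590 56.2559 40.0493 19.8500 0.0000 0.0000 0.0000 0.0000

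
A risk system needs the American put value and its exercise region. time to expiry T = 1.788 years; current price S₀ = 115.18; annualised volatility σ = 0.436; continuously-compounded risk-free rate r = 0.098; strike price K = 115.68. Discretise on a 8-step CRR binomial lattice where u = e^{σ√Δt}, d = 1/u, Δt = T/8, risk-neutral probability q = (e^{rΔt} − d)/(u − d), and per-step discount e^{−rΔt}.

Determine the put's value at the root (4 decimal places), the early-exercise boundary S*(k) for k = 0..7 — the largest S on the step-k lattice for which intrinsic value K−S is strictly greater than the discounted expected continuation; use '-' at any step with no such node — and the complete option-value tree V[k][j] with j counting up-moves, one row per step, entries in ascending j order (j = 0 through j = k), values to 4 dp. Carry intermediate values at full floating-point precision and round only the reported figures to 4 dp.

price = 18.6090
boundary = - - 76.2678 62.0617 76.2678 62.0617 76.2678 93.7258
tree:
18.6090
27.5303 10.5795
39.4122 16.9570 4.7192
53.6183 26.3534 8.3831 1.2925
65.1783 39.4122 14.5607 2.6244 0.0282
74.5851 53.6183 24.5144 5.3282 0.0578 0.0000
82.2397 65.1783 39.4122 10.8162 0.1187 0.0000 0.0000
88.4685 74.5851 53.6183 21.9542 0.2436 0.0000 0.0000 0.0000
93.5371 82.2397 65.1783 39.4122 0.5000 0.0000 0.0000 0.0000 0.0000

Δt=0.22350, u=1.22890, d=0.81373, q=0.50199, disc=e^(-rΔt)=0.97834
k=8 terminal: V=max(K-S,0) → 93.5371 82.2397 65.1783 39.4122 0.5000 0.0000 0.0000 0.0000 0.0000
k=7: j=0 S=27.2115 intr=88.4685 cont=85.9623 V=88.4685[EX]; j=1 S=41.0949 intr=74.5851 cont=72.0789 V=74.5851[EX]; j=2 S=62.0617 intr=53.6183 cont=51.1121 V=53.6183[EX]; j=3 S=93.7258 intr=21.9542 cont=19.4480 V=21.9542[EX]; j=4 S=141.5451 intr=0.0000 cont=0.2436 V=0.2436[hold]; j=5 S=213.7620 intr=0.0000 cont=0.0000 V=0.0000[hold]; j=6 S=322.8243 intr=0.0000 cont=0.0000 V=0.0000[hold]; j=7 S=487.5306 intr=0.0000 cont=0.0000 V=0.0000[hold]  S*(7)=93.7258
k=6: j=0 S=33.4403 intr=82.2397 cont=79.7335 V=82.2397[EX]; j=1 S=50.5017 intr=65.1783 cont=62.6721 V=65.1783[EX]; j=2 S=76.2678 intr=39.4122 cont=36.9060 V=39.4122[EX]; j=3 S=115.1800 intr=0.5000 cont=10.8162 V=10.8162[hold]; j=4 S=173.9453 intr=0.0000 cont=0.1187 V=0.1187[hold]; j=5 S=262.6929 intr=0.0000 cont=0.0000 V=0.0000[hold]; j=6 S=396.7200 intr=0.0000 cont=0.0000 V=0.0000[hold]  S*(6)=76.2678
k=5: j=0 S=41.0949 intr=74.5851 cont=72.0789 V=74.5851[EX]; j=1 S=62.0617 intr=53.6183 cont=51.1121 V=53.6183[EX]; j=2 S=93.7258 intr=21.9542 cont=24.5144 V=24.5144[hold]; j=3 S=141.5451 intr=0.0000 cont=5.3282 V=5.3282[hold]; j=4 S=213.7620 intr=0.0000 cont=0.0578 V=0.0578[hold]; j=5 S=322.8243 intr=0.0000 cont=0.0000 V=0.0000[hold]  S*(5)=62.0617
k=4: j=0 S=50.5017 intr=65.1783 cont=62.6721 V=65.1783[EX]; j=1 S=76.2678 intr=39.4122 cont=38.1633 V=39.4122[EX]; j=2 S=115.1800 intr=0.5000 cont=14.5607 V=14.5607[hold]; j=3 S=173.9453 intr=0.0000 cont=2.6244 V=2.6244[hold]; j=4 S=262.6929 intr=0.0000 cont=0.0282 V=0.0282[hold]  S*(4)=76.2678
k=3: j=0 S=62.0617 intr=53.6183 cont=51.1121 V=53.6183[EX]; j=1 S=93.7258 intr=21.9542 cont=26.3534 V=26.3534[hold]; j=2 S=141.5451 intr=0.0000 cont=8.3831 V=8.3831[hold]; j=3 S=213.7620 intr=0.0000 cont=1.2925 V=1.2925[hold]  S*(3)=62.0617
k=2: j=0 S=76.2678 intr=39.4122 cont=39.0665 V=39.4122[EX]; j=1 S=115.1800 intr=0.5000 cont=16.9570 V=16.9570[hold]; j=2 S=173.9453 intr=0.0000 cont=4.7192 V=4.7192[hold]  S*(2)=76.2678
k=1: j=0 S=93.7258 intr=21.9542 cont=27.5303 V=27.5303[hold]; j=1 S=141.5451 intr=0.0000 cont=10.5795 V=10.5795[hold]  S*(1)=-
k=0: j=0 S=115.1800 intr=0.5000 cont=18.6090 V=18.6090[hold]  S*(0)=-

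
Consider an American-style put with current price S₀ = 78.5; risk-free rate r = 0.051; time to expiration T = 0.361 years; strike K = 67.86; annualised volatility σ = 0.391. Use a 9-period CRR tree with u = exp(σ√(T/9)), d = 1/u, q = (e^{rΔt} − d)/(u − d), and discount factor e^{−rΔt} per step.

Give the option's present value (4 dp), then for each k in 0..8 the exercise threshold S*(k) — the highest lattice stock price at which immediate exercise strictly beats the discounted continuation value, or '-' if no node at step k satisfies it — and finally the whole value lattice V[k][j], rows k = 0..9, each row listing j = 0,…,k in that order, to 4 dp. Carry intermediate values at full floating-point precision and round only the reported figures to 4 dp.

price = 2.5786
boundary = - - - - - - 49.0700 53.0670 57.3897
tree:
2.5786
3.8785 1.2551
5.6906 2.0346 0.4603
8.1112 3.2298 0.8164 0.0967
11.1777 4.9976 1.4288 0.1912 0.0000
14.8139 7.4920 2.4581 0.3783 0.0000 0.0000
18.7900 10.7944 4.1337 0.7485 0.0000 0.0000 0.0000
22.4860 14.7930 6.7352 1.4808 0.0000 0.0000 0.0000 0.0000
25.9036 18.7900 10.4703 2.9295 0.0000 0.0000 0.0000 0.0000 0.0000
29.0638 22.4860 14.7930 5.7956 0.0000 0.0000 0.0000 0.0000 0.0000 0.0000

Δt=0.04011  u=1.08146  d=0.92468  q=0.49349  discount=0.99796
step 9 (expiry): payoffs max(K−S,0) = 29.0638 22.4860 14.7930 5.7956 0.0000 0.0000 0.0000 0.0000 0.0000 0.0000
step 8: (k=8,j=0): S=41.9564, (K−S)⁺=25.9036, hold=25.7650 ⇒ V=25.9036 exercise | (k=8,j=1): S=49.0700, (K−S)⁺=18.7900, hold=18.6513 ⇒ V=18.7900 exercise | (k=8,j=2): S=57.3897, (K−S)⁺=10.4703, hold=10.3316 ⇒ V=10.4703 exercise | (k=8,j=3): S=67.1200, (K−S)⁺=0.7400, hold=2.9295 ⇒ V=2.9295 continue | (k=8,j=4): S=78.5000, (K−S)⁺=0.0000, hold=0.0000 ⇒ V=0.0000 continue | (k=8,j=5): S=91.8095, (K−S)⁺=0.0000, hold=0.0000 ⇒ V=0.0000 continue | (k=8,j=6): S=107.3756, (K−S)⁺=0.0000, hold=0.0000 ⇒ V=0.0000 continue | (k=8,j=7): S=125.5809, (K−S)⁺=0.0000, hold=0.0000 ⇒ V=0.0000 continue | (k=8,j=8): S=146.8728, (K−S)⁺=0.0000, hold=0.0000 ⇒ V=0.0000 continue  boundary S*=57.3897
step 7: (k=7,j=0): S=45.3740, (K−S)⁺=22.4860, hold=22.3473 ⇒ V=22.4860 exercise | (k=7,j=1): S=53.0670, (K−S)⁺=14.7930, hold=14.6543 ⇒ V=14.7930 exercise | (k=7,j=2): S=62.0644, (K−S)⁺=5.7956, hold=6.7352 ⇒ V=6.7352 continue | (k=7,j=3): S=72.5873, (K−S)⁺=0.0000, hold=1.4808 ⇒ V=1.4808 continue | (k=7,j=4): S=84.8943, (K−S)⁺=0.0000, hold=0.0000 ⇒ V=0.0000 continue | (k=7,j=5): S=99.2880, (K−S)⁺=0.0000, hold=0.0000 ⇒ V=0.0000 continue | (k=7,j=6): S=116.1220, (K−S)⁺=0.0000, hold=0.0000 ⇒ V=0.0000 continue | (k=7,j=7): S=135.8102, (K−S)⁺=0.0000, hold=0.0000 ⇒ V=0.0000 continue  boundary S*=53.0670
step 6: (k=6,j=0): S=49.0700, (K−S)⁺=18.7900, hold=18.6513 ⇒ V=18.7900 exercise | (k=6,j=1): S=57.3897, (K−S)⁺=10.4703, hold=10.7944 ⇒ V=10.7944 continue | (k=6,j=2): S=67.1200, (K−S)⁺=0.7400, hold=4.1337 ⇒ V=4.1337 continue | (k=6,j=3): S=78.5000, (K−S)⁺=0.0000, hold=0.7485 ⇒ V=0.7485 continue | (k=6,j=4): S=91.8095, (K−S)⁺=0.0000, hold=0.0000 ⇒ V=0.0000 continue | (k=6,j=5): S=107.3756, (K−S)⁺=0.0000, hold=0.0000 ⇒ V=0.0000 continue | (k=6,j=6): S=125.5809, (K−S)⁺=0.0000, hold=0.0000 ⇒ V=0.0000 continue  boundary S*=49.0700
step 5: (k=5,j=0): S=53.0670, (K−S)⁺=14.7930, hold=14.8139 ⇒ V=14.8139 continue | (k=5,j=1): S=62.0644, (K−S)⁺=5.7956, hold=7.4920 ⇒ V=7.4920 continue | (k=5,j=2): S=72.5873, (K−S)⁺=0.0000, hold=2.4581 ⇒ V=2.4581 continue | (k=5,j=3): S=84.8943, (K−S)⁺=0.0000, hold=0.3783 ⇒ V=0.3783 continue | (k=5,j=4): S=99.2880, (K−S)⁺=0.0000, hold=0.0000 ⇒ V=0.0000 continue | (k=5,j=5): S=116.1220, (K−S)⁺=0.0000, hold=0.0000 ⇒ V=0.0000 continue  boundary S*=-
step 4: (k=4,j=0): S=57.3897, (K−S)⁺=10.4703, hold=11.1777 ⇒ V=11.1777 continue | (k=4,j=1): S=67.1200, (K−S)⁺=0.7400, hold=4.9976 ⇒ V=4.9976 continue | (k=4,j=2): S=78.5000, (K−S)⁺=0.0000, hold=1.4288 ⇒ V=1.4288 continue | (k=4,j=3): S=91.8095, (K−S)⁺=0.0000, hold=0.1912 ⇒ V=0.1912 continue | (k=4,j=4): S=107.3756, (K−S)⁺=0.0000, hold=0.0000 ⇒ V=0.0000 continue  boundary S*=-
step 3: (k=3,j=0): S=62.0644, (K−S)⁺=5.7956, hold=8.1112 ⇒ V=8.1112 continue | (k=3,j=1): S=72.5873, (K−S)⁺=0.0000, hold=3.2298 ⇒ V=3.2298 continue | (k=3,j=2): S=84.8943, (K−S)⁺=0.0000, hold=0.8164 ⇒ V=0.8164 continue | (k=3,j=3): S=99.2880, (K−S)⁺=0.0000, hold=0.0967 ⇒ V=0.0967 continue  boundary S*=-
step 2: (k=2,j=0): S=67.1200, (K−S)⁺=0.7400, hold=5.6906 ⇒ V=5.6906 continue | (k=2,j=1): S=78.5000, (K−S)⁺=0.0000, hold=2.0346 ⇒ V=2.0346 continue | (k=2,j=2): S=91.8095, (K−S)⁺=0.0000, hold=0.4603 ⇒ V=0.4603 continue  boundary S*=-
step 1: (k=1,j=0): S=72.5873, (K−S)⁺=0.0000, hold=3.8785 ⇒ V=3.8785 continue | (k=1,j=1): S=84.8943, (K−S)⁺=0.0000, hold=1.2551 ⇒ V=1.2551 continue  boundary S*=-
step 0: (k=0,j=0): S=78.5000, (K−S)⁺=0.0000, hold=2.5786 ⇒ V=2.5786 continue  boundary S*=-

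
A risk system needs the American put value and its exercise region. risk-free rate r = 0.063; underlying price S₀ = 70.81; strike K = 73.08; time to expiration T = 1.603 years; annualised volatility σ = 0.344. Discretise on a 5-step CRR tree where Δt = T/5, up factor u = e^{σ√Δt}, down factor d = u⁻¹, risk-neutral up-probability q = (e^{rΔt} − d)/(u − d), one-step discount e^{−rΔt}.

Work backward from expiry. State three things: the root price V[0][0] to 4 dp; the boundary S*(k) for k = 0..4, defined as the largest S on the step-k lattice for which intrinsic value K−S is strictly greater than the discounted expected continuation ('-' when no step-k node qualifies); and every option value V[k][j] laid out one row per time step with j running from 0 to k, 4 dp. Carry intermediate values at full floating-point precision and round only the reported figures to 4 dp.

Δt=0.32060  u=1.21504  d=0.82302  q=0.50350  discount=0.98000
step 5 (expiry): payoffs max(K−S,0) = 46.3414 33.6051 14.8021 0.0000 0.0000 0.0000
step 4: (k=4,j=0): S=32.4885, (K−S)⁺=40.5915, hold=39.1302 ⇒ V=40.5915 exercise | (k=4,j=1): S=47.9637, (K−S)⁺=25.1163, hold=23.6551 ⇒ V=25.1163 exercise | (k=4,j=2): S=70.8100, (K−S)⁺=2.2700, hold=7.2023 ⇒ V=7.2023 continue | (k=4,j=3): S=104.5386, (K−S)⁺=0.0000, hold=0.0000 ⇒ V=0.0000 continue | (k=4,j=4): S=154.3330, (K−S)⁺=0.0000, hold=0.0000 ⇒ V=0.0000 continue  boundary S*=47.9637
step 3: (k=3,j=0): S=39.4749, (K−S)⁺=33.6051, hold=32.1438 ⇒ V=33.6051 exercise | (k=3,j=1): S=58.2779, (K−S)⁺=14.8021, hold=15.7747 ⇒ V=15.7747 continue | (k=3,j=2): S=86.0371, (K−S)⁺=0.0000, hold=3.5044 ⇒ V=3.5044 continue | (k=3,j=3): S=127.0187, (K−S)⁺=0.0000, hold=0.0000 ⇒ V=0.0000 continue  boundary S*=39.4749
step 2: (k=2,j=0): S=47.9637, (K−S)⁺=25.1163, hold=24.1349 ⇒ V=25.1163 exercise | (k=2,j=1): S=70.8100, (K−S)⁺=2.2700, hold=9.4046 ⇒ V=9.4046 continue | (k=2,j=2): S=104.5386, (K−S)⁺=0.0000, hold=1.7051 ⇒ V=1.7051 continue  boundary S*=47.9637
step 1: (k=1,j=0): S=58.2779, (K−S)⁺=14.8021, hold=16.8614 ⇒ V=16.8614 continue | (k=1,j=1): S=86.0371, (K−S)⁺=0.0000, hold=5.4174 ⇒ V=5.4174 continue  boundary S*=-
step 0: (k=0,j=0): S=70.8100, (K−S)⁺=2.2700, hold=10.8773 ⇒ V=10.8773 continue  boundary S*=-

price = 10.8773
boundary = - - 47.9637 39.4749 47.9637
tree:
10.8773
16.8614 5.4174
25.1163 9.4046 1.7051
33.6051 15.7747 3.5044 0.0000
40.5915 25.1163 7.2023 0.0000 0.0000
46.3414 33.6051 14.8021 0.0000 0.0000 0.0000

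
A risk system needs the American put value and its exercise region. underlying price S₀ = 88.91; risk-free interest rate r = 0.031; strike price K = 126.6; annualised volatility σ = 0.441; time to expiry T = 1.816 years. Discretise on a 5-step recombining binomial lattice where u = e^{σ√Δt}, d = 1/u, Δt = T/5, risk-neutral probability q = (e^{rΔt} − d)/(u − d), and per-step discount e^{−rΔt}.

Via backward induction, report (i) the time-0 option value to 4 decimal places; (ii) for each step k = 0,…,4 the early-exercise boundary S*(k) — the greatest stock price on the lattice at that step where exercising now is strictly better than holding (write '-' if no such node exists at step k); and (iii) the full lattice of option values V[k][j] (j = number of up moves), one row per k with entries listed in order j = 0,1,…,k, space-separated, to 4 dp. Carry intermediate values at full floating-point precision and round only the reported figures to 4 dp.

Δt=0.36320, u=1.30444, d=0.76661, q=0.45500, disc=e^(-rΔt)=0.98880
k=5 terminal: V=max(K-S,0) → 103.0587 86.5430 58.4405 10.6223 0.0000 0.0000
k=4: j=0 S=30.7082 intr=95.8918 cont=94.4743 V=95.8918[EX]; j=1 S=52.2520 intr=74.3480 cont=72.9306 V=74.3480[EX]; j=2 S=88.9100 intr=37.6900 cont=36.2726 V=37.6900[EX]; j=3 S=151.2859 intr=0.0000 cont=5.7244 V=5.7244[hold]; j=4 S=257.4224 intr=0.0000 cont=0.0000 V=0.0000[hold]  S*(4)=88.9100
k=3: j=0 S=40.0570 intr=86.5430 cont=85.1255 V=86.5430[EX]; j=1 S=68.1595 intr=58.4405 cont=57.0230 V=58.4405[EX]; j=2 S=115.9777 intr=10.6223 cont=22.8866 V=22.8866[hold]; j=3 S=197.3433 intr=0.0000 cont=3.0849 V=3.0849[hold]  S*(3)=68.1595
k=2: j=0 S=52.2520 intr=74.3480 cont=72.9306 V=74.3480[EX]; j=1 S=88.9100 intr=37.6900 cont=41.7903 V=41.7903[hold]; j=2 S=151.2859 intr=0.0000 cont=13.7215 V=13.7215[hold]  S*(2)=52.2520
k=1: j=0 S=68.1595 intr=58.4405 cont=58.8678 V=58.8678[hold]; j=1 S=115.9777 intr=10.6223 cont=28.6941 V=28.6941[hold]  S*(1)=-
k=0: j=0 S=88.9100 intr=37.6900 cont=44.6335 V=44.6335[hold]  S*(0)=-

price = 44.6335
boundary = - - 52.2520 68.1595 88.9100
tree:
44.6335
58.8678 28.6941
74.3480 41.7903 13.7215
86.5430 58.4405 22.8866 3.0849
95.8918 74.3480 37.6900 5.7244 0.0000
103.0587 86.5430 58.4405 10.6223 0.0000 0.0000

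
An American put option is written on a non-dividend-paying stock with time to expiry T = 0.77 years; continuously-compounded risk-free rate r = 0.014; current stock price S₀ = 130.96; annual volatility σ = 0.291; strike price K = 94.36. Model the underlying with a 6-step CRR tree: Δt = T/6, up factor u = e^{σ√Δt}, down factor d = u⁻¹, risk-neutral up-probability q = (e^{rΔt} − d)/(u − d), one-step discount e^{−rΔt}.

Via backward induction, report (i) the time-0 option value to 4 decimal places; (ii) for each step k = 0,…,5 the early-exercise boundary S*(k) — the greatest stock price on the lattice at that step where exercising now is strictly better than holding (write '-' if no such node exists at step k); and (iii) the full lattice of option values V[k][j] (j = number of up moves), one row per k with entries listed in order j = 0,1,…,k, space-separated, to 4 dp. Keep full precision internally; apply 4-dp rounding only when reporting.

params: Δt=0.12833 u=1.10987 d=0.90100 q=0.48257 e^(-rΔt)=0.99820
t_6 payoffs: 24.2959 8.0535 0.0000 0.0000 0.0000 0.0000 0.0000
t_5: node(5,0) S=77.7624 payoff=16.5976 vs cont=16.4282 → 16.5976 [stop]  node(5,1) S=95.7894 payoff=0.0000 vs cont=4.1596 → 4.1596 [wait]  node(5,2) S=117.9953 payoff=0.0000 vs cont=0.0000 → 0.0000 [wait]  node(5,3) S=145.3491 payoff=0.0000 vs cont=0.0000 → 0.0000 [wait]  node(5,4) S=179.0441 payoff=0.0000 vs cont=0.0000 → 0.0000 [wait]  node(5,5) S=220.5503 payoff=0.0000 vs cont=0.0000 → 0.0000 [wait]  ⇒ S*(5)=77.7624
t_4: node(4,0) S=86.3065 payoff=8.0535 vs cont=10.5764 → 10.5764 [wait]  node(4,1) S=106.3141 payoff=0.0000 vs cont=2.1485 → 2.1485 [wait]  node(4,2) S=130.9600 payoff=0.0000 vs cont=0.0000 → 0.0000 [wait]  node(4,3) S=161.3193 payoff=0.0000 vs cont=0.0000 → 0.0000 [wait]  node(4,4) S=198.7165 payoff=0.0000 vs cont=0.0000 → 0.0000 [wait]  ⇒ S*(4)=-
t_3: node(3,0) S=95.7894 payoff=0.0000 vs cont=6.4976 → 6.4976 [wait]  node(3,1) S=117.9953 payoff=0.0000 vs cont=1.1097 → 1.1097 [wait]  node(3,2) S=145.3491 payoff=0.0000 vs cont=0.0000 → 0.0000 [wait]  node(3,3) S=179.0441 payoff=0.0000 vs cont=0.0000 → 0.0000 [wait]  ⇒ S*(3)=-
t_2: node(2,0) S=106.3141 payoff=0.0000 vs cont=3.8906 → 3.8906 [wait]  node(2,1) S=130.9600 payoff=0.0000 vs cont=0.5731 → 0.5731 [wait]  node(2,2) S=161.3193 payoff=0.0000 vs cont=0.0000 → 0.0000 [wait]  ⇒ S*(2)=-
t_1: node(1,0) S=117.9953 payoff=0.0000 vs cont=2.2856 → 2.2856 [wait]  node(1,1) S=145.3491 payoff=0.0000 vs cont=0.2960 → 0.2960 [wait]  ⇒ S*(1)=-
t_0: node(0,0) S=130.9600 payoff=0.0000 vs cont=1.3231 → 1.3231 [wait]  ⇒ S*(0)=-

price = 1.3231
boundary = - - - - - 77.7624
tree:
1.3231
2.2856 0.2960
3.8906 0.5731 0.0000
6.4976 1.1097 0.0000 0.0000
10.5764 2.1485 0.0000 0.0000 0.0000
16.5976 4.1596 0.0000 0.0000 0.0000 0.0000
24.2959 8.0535 0.0000 0.0000 0.0000 0.0000 0.0000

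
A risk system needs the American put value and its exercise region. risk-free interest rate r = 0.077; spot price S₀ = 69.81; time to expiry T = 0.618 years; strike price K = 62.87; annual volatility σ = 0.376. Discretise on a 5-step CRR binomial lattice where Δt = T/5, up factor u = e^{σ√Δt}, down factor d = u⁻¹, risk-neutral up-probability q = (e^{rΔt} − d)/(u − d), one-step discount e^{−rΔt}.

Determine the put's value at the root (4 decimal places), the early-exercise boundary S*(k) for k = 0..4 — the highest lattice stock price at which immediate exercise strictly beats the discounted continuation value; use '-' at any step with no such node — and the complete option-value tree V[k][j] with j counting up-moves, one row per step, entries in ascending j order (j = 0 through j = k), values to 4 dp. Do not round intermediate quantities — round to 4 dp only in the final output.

price = 3.8549
boundary = - - - 46.9559 53.5919
tree:
3.8549
6.4037 1.4103
10.3174 2.6595 0.2032
15.9141 4.9849 0.4129 0.0000
21.7284 9.2781 0.8389 0.0000 0.0000
26.8228 15.9141 1.7042 0.0000 0.0000 0.0000

params: Δt=0.12360 u=1.14132 d=0.87617 q=0.50307 e^(-rΔt)=0.99053
t_5 payoffs: 26.8228 15.9141 1.7042 0.0000 0.0000 0.0000
t_4: node(4,0) S=41.1416 payoff=21.7284 vs cont=21.1329 → 21.7284 [stop]  node(4,1) S=53.5919 payoff=9.2781 vs cont=8.6826 → 9.2781 [stop]  node(4,2) S=69.8100 payoff=0.0000 vs cont=0.8389 → 0.8389 [wait]  node(4,3) S=90.9360 payoff=0.0000 vs cont=0.0000 → 0.0000 [wait]  node(4,4) S=118.4553 payoff=0.0000 vs cont=0.0000 → 0.0000 [wait]  ⇒ S*(4)=53.5919
t_3: node(3,0) S=46.9559 payoff=15.9141 vs cont=15.3186 → 15.9141 [stop]  node(3,1) S=61.1658 payoff=1.7042 vs cont=4.9849 → 4.9849 [wait]  node(3,2) S=79.6759 payoff=0.0000 vs cont=0.4129 → 0.4129 [wait]  node(3,3) S=103.7875 payoff=0.0000 vs cont=0.0000 → 0.0000 [wait]  ⇒ S*(3)=46.9559
t_2: node(2,0) S=53.5919 payoff=9.2781 vs cont=10.3174 → 10.3174 [wait]  node(2,1) S=69.8100 payoff=0.0000 vs cont=2.6595 → 2.6595 [wait]  node(2,2) S=90.9360 payoff=0.0000 vs cont=0.2032 → 0.2032 [wait]  ⇒ S*(2)=-
t_1: node(1,0) S=61.1658 payoff=1.7042 vs cont=6.4037 → 6.4037 [wait]  node(1,1) S=79.6759 payoff=0.0000 vs cont=1.4103 → 1.4103 [wait]  ⇒ S*(1)=-
t_0: node(0,0) S=69.8100 payoff=0.0000 vs cont=3.8549 → 3.8549 [wait]  ⇒ S*(0)=-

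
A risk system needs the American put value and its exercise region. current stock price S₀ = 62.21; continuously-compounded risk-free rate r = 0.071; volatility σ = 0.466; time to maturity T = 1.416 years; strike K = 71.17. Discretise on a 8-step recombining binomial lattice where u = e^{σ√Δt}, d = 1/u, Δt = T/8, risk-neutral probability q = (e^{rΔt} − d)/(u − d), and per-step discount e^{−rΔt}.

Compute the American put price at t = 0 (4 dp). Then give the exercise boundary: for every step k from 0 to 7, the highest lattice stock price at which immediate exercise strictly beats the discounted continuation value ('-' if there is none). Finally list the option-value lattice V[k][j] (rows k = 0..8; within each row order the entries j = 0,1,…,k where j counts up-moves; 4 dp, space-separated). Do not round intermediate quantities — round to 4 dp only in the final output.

price = 16.4859
boundary = - - 42.0311 34.5483 42.0311 34.5483 42.0311 51.1347
tree:
16.4859
22.2587 10.7430
29.1389 15.4824 5.9550
36.6217 21.6295 9.3128 2.5194
42.7724 29.1389 14.1637 4.3682 0.6079
47.8280 36.6217 20.7913 7.4456 1.1910 0.0000
51.9836 42.7724 29.1389 12.4071 2.3338 0.0000 0.0000
55.3994 47.8280 36.6217 20.0353 4.5728 0.0000 0.0000 0.0000
58.2071 51.9836 42.7724 29.1389 8.9600 0.0000 0.0000 0.0000 0.0000

params: Δt=0.17700 u=1.21659 d=0.82197 q=0.48319 e^(-rΔt)=0.98751
t_8 payoffs: 58.2071 51.9836 42.7724 29.1389 8.9600 0.0000 0.0000 0.0000 0.0000
t_7: node(7,0) S=15.7706 payoff=55.3994 vs cont=54.5106 → 55.3994 [stop]  node(7,1) S=23.3420 payoff=47.8280 vs cont=46.9392 → 47.8280 [stop]  node(7,2) S=34.5483 payoff=36.6217 vs cont=35.7329 → 36.6217 [stop]  node(7,3) S=51.1347 payoff=20.0353 vs cont=19.1465 → 20.0353 [stop]  node(7,4) S=75.6841 payoff=0.0000 vs cont=4.5728 → 4.5728 [wait]  node(7,5) S=112.0196 payoff=0.0000 vs cont=0.0000 → 0.0000 [wait]  node(7,6) S=165.7994 payoff=0.0000 vs cont=0.0000 → 0.0000 [wait]  node(7,7) S=245.3986 payoff=0.0000 vs cont=0.0000 → 0.0000 [wait]  ⇒ S*(7)=51.1347
t_6: node(6,0) S=19.1864 payoff=51.9836 vs cont=51.0948 → 51.9836 [stop]  node(6,1) S=28.3976 payoff=42.7724 vs cont=41.8836 → 42.7724 [stop]  node(6,2) S=42.0311 payoff=29.1389 vs cont=28.2501 → 29.1389 [stop]  node(6,3) S=62.2100 payoff=8.9600 vs cont=12.4071 → 12.4071 [wait]  node(6,4) S=92.0766 payoff=0.0000 vs cont=2.3338 → 2.3338 [wait]  node(6,5) S=136.2820 payoff=0.0000 vs cont=0.0000 → 0.0000 [wait]  node(6,6) S=201.7100 payoff=0.0000 vs cont=0.0000 → 0.0000 [wait]  ⇒ S*(6)=42.0311
t_5: node(5,0) S=23.3420 payoff=47.8280 vs cont=46.9392 → 47.8280 [stop]  node(5,1) S=34.5483 payoff=36.6217 vs cont=35.7329 → 36.6217 [stop]  node(5,2) S=51.1347 payoff=20.0353 vs cont=20.7913 → 20.7913 [wait]  node(5,3) S=75.6841 payoff=0.0000 vs cont=7.4456 → 7.4456 [wait]  node(5,4) S=112.0196 payoff=0.0000 vs cont=1.1910 → 1.1910 [wait]  node(5,5) S=165.7994 payoff=0.0000 vs cont=0.0000 → 0.0000 [wait]  ⇒ S*(5)=34.5483
t_4: node(4,0) S=28.3976 payoff=42.7724 vs cont=41.8836 → 42.7724 [stop]  node(4,1) S=42.0311 payoff=29.1389 vs cont=28.6108 → 29.1389 [stop]  node(4,2) S=62.2100 payoff=8.9600 vs cont=14.1637 → 14.1637 [wait]  node(4,3) S=92.0766 payoff=0.0000 vs cont=4.3682 → 4.3682 [wait]  node(4,4) S=136.2820 payoff=0.0000 vs cont=0.6079 → 0.6079 [wait]  ⇒ S*(4)=42.0311
t_3: node(3,0) S=34.5483 payoff=36.6217 vs cont=35.7329 → 36.6217 [stop]  node(3,1) S=51.1347 payoff=20.0353 vs cont=21.6295 → 21.6295 [wait]  node(3,2) S=75.6841 payoff=0.0000 vs cont=9.3128 → 9.3128 [wait]  node(3,3) S=112.0196 payoff=0.0000 vs cont=2.5194 → 2.5194 [wait]  ⇒ S*(3)=34.5483
t_2: node(2,0) S=42.0311 payoff=29.1389 vs cont=29.0107 → 29.1389 [stop]  node(2,1) S=62.2100 payoff=8.9600 vs cont=15.4824 → 15.4824 [wait]  node(2,2) S=92.0766 payoff=0.0000 vs cont=5.9550 → 5.9550 [wait]  ⇒ S*(2)=42.0311
t_1: node(1,0) S=51.1347 payoff=20.0353 vs cont=22.2587 → 22.2587 [wait]  node(1,1) S=75.6841 payoff=0.0000 vs cont=10.7430 → 10.7430 [wait]  ⇒ S*(1)=-
t_0: node(0,0) S=62.2100 payoff=8.9600 vs cont=16.4859 → 16.4859 [wait]  ⇒ S*(0)=-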